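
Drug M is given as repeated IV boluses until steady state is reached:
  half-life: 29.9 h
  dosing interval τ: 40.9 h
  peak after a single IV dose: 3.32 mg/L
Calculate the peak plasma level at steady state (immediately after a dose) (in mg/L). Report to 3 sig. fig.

5.42 mg/L

k = ln2 / t½ = 0.693147 / 29.9 = 0.02318 h⁻¹
e^(−kτ) = e^(−0.02318 × 40.9) = 0.3875
Accumulation ratio R = 1 / (1 − e^(−kτ)) = 1 / (1 − 0.3875) = 1.633
Steady-state peak = C₀ × R = 3.32 × 1.633 = 5.422 mg/L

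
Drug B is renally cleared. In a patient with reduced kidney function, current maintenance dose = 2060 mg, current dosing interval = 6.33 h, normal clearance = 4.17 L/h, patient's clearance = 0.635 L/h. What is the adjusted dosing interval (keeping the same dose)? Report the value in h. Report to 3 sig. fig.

41.6 h

To keep the same average steady-state level, dosing rate must scale with clearance.
CL ratio = 0.635 / 4.17 = 0.1523
New interval (same dose) = 6.33 / 0.1523 = 41.56 h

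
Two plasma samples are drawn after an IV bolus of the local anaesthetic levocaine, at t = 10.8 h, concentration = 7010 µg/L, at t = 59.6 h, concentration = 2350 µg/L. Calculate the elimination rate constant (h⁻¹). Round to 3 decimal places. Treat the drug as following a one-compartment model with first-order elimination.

k = ln(C₁/C₂) / (t₂ − t₁) = ln(7010/2350) / (59.6 − 10.8)
  = 1.093 / 48.80 = 0.02240 h⁻¹

0.022 h⁻¹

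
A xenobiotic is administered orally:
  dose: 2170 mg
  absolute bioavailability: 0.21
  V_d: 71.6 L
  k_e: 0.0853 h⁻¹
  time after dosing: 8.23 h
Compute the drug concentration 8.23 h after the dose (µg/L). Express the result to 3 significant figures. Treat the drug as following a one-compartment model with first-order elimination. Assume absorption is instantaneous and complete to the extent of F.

Amount reaching circulation = F × Dose = 0.21 × 2170 = 455.7 mg
C₀ = F·Dose / Vd = 455.7 / 71.6 = 6.365 mg/L
C = C₀ · e^(−k·t) = 6.365 × e^(−0.08530 × 8.23)
  = 6.365 × 0.4956 = 3.154 mg/L
Convert: 3.154 mg/L × 1000 = 3154 µg/L

3150 µg/L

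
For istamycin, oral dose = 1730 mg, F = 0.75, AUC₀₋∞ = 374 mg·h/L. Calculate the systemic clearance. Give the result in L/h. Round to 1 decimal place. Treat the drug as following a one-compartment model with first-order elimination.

3.5 L/h

CL = F·Dose / AUC = 0.75 × 1730 / 374 = 3.469 L/h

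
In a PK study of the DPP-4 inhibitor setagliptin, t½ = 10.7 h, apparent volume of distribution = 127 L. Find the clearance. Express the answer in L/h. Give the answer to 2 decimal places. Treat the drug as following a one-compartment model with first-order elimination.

k = ln2 / t½ = 0.693147 / 10.7 = 0.06478 h⁻¹
CL = k × Vd = 0.06478 × 127 = 8.227 L/h

8.23 L/h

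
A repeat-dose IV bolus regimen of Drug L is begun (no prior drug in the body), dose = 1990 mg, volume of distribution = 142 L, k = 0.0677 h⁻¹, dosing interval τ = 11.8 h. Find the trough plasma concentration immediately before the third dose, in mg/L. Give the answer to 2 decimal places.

C₀ per dose = Dose / Vd = 1990 / 142 = 14.01 mg/L
Fraction remaining after one interval: r = e^(−kτ) = e^(−0.06770 × 11.8) = 0.4498
Before dose 3, 2 doses have been given (aged 1τ, 2τ).
C_trough = C₀ × (r + r²) = 14.01 × (0.4498 + 0.2023) = 9.136 mg/L

9.14 mg/L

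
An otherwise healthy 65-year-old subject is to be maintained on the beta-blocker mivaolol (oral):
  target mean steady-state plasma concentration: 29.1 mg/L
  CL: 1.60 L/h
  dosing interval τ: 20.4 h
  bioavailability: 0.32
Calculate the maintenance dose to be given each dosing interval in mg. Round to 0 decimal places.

2968 mg

At steady state, F × (Dose/τ) = Css × CL.
Dose = Css × CL × τ / F = 29.1 × 1.600 × 20.4 / 0.32 = 2968 mg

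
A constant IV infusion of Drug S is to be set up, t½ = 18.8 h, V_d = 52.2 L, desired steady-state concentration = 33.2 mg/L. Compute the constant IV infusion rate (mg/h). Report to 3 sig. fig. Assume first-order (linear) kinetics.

k = ln2 / t½ = 0.693147 / 18.8 = 0.03687 h⁻¹
CL = k × Vd = 0.03687 × 52.2 = 1.925 L/h
At steady state, infusion rate R₀ = Css × CL = 33.2 × 1.925 = 63.91 mg/h

63.9 mg/h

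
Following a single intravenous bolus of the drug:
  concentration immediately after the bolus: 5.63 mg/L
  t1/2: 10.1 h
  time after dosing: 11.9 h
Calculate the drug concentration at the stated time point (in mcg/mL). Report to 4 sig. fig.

2.488 mcg/mL

k = ln2 / t½ = 0.693147 / 10.1 = 0.06863 h⁻¹
C = C₀ · e^(−k·t) = 5.630 × e^(−0.06863 × 11.9)
  = 5.630 × 0.4419 = 2.488 mg/L
(2.488 mg/L = 2.488 mcg/mL)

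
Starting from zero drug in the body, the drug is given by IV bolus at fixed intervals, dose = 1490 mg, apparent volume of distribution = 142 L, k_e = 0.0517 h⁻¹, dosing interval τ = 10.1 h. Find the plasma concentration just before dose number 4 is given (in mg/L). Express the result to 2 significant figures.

12 mg/L

C₀ per dose = Dose / Vd = 1490 / 142 = 10.49 mg/L
Fraction remaining after one interval: r = e^(−kτ) = e^(−0.05170 × 10.1) = 0.5932
Before dose 4, 3 doses have been given (aged 1τ, 2τ, 3τ).
C_trough = C₀ × (r + r² + … + r^3) = C₀ × r(1−r^3)/(1−r)
        = 10.49 × 0.5932 × (1 − 0.2087) / (1 − 0.5932) = 12.10 mg/L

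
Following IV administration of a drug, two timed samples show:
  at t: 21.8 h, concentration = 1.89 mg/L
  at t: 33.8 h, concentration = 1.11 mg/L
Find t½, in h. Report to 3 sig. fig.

k = ln(C₁/C₂) / (t₂ − t₁) = ln(1.89/1.11) / (33.8 − 21.8)
  = 0.5322 / 12.00 = 0.04435 h⁻¹
t½ = ln2 / k = 0.693147 / 0.04435 = 15.63 h

15.6 h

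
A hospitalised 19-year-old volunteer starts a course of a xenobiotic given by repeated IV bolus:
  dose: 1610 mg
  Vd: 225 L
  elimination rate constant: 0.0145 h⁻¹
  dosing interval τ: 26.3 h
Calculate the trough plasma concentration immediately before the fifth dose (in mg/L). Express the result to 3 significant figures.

12.1 mg/L

C₀ per dose = Dose / Vd = 1610 / 225 = 7.156 mg/L
Fraction remaining after one interval: r = e^(−kτ) = e^(−0.01450 × 26.3) = 0.6829
Before dose 5, 4 doses have been given (aged 1τ, 2τ, 3τ, 4τ).
C_trough = C₀ × (r + r² + … + r^4) = C₀ × r(1−r^4)/(1−r)
        = 7.156 × 0.6829 × (1 − 0.2175) / (1 − 0.6829) = 12.06 mg/L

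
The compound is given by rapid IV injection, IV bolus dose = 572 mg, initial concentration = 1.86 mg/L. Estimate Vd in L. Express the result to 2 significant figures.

Vd = Dose / C₀ = 572.0 / 1.86 = 307.5 L

310 L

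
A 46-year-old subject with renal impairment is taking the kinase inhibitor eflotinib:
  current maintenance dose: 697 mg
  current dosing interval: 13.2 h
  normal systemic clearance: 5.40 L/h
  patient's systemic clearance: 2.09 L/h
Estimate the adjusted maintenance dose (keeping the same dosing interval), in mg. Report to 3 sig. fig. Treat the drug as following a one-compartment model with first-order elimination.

To keep the same average steady-state level, dosing rate must scale with clearance.
CL ratio = 2.09 / 5.40 = 0.3870
New dose (same interval) = 697 × 0.3870 = 269.7 mg

270 mg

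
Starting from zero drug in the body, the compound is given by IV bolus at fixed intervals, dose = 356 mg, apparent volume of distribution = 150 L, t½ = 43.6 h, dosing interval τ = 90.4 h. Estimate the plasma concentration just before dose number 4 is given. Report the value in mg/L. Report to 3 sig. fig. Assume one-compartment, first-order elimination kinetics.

0.730 mg/L

C₀ per dose = Dose / Vd = 356 / 150 = 2.373 mg/L
k = ln2 / t½ = 0.693147 / 43.6 = 0.01590 h⁻¹
Fraction remaining after one interval: r = e^(−kτ) = e^(−0.01590 × 90.4) = 0.2376
Before dose 4, 3 doses have been given (aged 1τ, 2τ, 3τ).
C_trough = C₀ × (r + r² + … + r^3) = C₀ × r(1−r^3)/(1−r)
        = 2.373 × 0.2376 × (1 − 0.01341) / (1 − 0.2376) = 0.7296 mg/L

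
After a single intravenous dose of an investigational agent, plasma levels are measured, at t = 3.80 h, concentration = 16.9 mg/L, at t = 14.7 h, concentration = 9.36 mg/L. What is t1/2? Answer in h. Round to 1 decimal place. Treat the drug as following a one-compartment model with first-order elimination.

12.8 h

k = ln(C₁/C₂) / (t₂ − t₁) = ln(16.9/9.36) / (14.7 − 3.80)
  = 0.5909 / 10.90 = 0.05421 h⁻¹
t½ = ln2 / k = 0.693147 / 0.05421 = 12.79 h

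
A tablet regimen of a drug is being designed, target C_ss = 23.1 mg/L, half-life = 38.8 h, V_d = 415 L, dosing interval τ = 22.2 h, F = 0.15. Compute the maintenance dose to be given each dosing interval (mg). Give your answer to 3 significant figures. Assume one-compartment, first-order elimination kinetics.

25300 mg

k = ln2 / t½ = 0.693147 / 38.8 = 0.01786 h⁻¹
CL = k × Vd = 0.01786 × 415 = 7.412 L/h
At steady state, F × (Dose/τ) = Css × CL.
Dose = Css × CL × τ / F = 23.1 × 7.412 × 22.2 / 0.15 = 25340 mg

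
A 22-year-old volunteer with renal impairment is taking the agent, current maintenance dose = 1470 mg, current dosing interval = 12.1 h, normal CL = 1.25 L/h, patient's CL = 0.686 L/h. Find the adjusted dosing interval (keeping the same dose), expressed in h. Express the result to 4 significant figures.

22.05 h

To keep the same average steady-state level, dosing rate must scale with clearance.
CL ratio = 0.686 / 1.25 = 0.5488
New interval (same dose) = 12.1 / 0.5488 = 22.05 h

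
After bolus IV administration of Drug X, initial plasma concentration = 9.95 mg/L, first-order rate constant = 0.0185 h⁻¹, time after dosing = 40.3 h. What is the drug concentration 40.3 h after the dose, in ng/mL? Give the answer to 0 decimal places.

4721 ng/mL

C = C₀ · e^(−k·t) = 9.950 × e^(−0.01850 × 40.3)
  = 9.950 × 0.4745 = 4.721 mg/L
Convert: 4.721 mg/L × 1000 = 4721 ng/mL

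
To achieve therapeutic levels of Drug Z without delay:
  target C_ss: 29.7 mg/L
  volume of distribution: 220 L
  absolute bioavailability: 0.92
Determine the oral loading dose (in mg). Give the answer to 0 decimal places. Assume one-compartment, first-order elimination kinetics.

7102 mg

LD = Css × Vd / F = 29.7 × 220 / 0.92 = 7102 mg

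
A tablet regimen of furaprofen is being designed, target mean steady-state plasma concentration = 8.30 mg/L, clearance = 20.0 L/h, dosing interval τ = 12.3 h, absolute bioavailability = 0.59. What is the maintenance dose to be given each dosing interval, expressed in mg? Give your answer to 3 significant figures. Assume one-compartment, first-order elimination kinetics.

3460 mg

At steady state, F × (Dose/τ) = Css × CL.
Dose = Css × CL × τ / F = 8.30 × 20.00 × 12.3 / 0.59 = 3461 mg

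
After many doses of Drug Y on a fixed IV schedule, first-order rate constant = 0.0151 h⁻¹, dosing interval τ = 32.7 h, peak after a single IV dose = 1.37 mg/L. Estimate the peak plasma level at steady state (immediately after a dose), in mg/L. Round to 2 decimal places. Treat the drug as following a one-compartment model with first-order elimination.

3.52 mg/L

e^(−kτ) = e^(−0.01510 × 32.7) = 0.6103
Accumulation ratio R = 1 / (1 − e^(−kτ)) = 1 / (1 − 0.6103) = 2.566
Steady-state peak = C₀ × R = 1.37 × 2.566 = 3.515 mg/L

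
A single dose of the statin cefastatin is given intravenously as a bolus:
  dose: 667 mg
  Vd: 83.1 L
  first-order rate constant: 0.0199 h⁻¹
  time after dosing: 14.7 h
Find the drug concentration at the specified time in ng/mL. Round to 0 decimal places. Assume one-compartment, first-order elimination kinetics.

C₀ = Dose / Vd = 667.0 / 83.1 = 8.026 mg/L
C = C₀ · e^(−k·t) = 8.026 × e^(−0.01990 × 14.7)
  = 8.026 × 0.7464 = 5.991 mg/L
Convert: 5.991 mg/L × 1000 = 5991 ng/mL

5991 ng/mL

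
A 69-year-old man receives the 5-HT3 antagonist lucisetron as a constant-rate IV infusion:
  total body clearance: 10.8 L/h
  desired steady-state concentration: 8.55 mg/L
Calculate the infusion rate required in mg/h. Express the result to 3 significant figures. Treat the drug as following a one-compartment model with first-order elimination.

At steady state, infusion rate R₀ = Css × CL = 8.55 × 10.80 = 92.34 mg/h

92.3 mg/h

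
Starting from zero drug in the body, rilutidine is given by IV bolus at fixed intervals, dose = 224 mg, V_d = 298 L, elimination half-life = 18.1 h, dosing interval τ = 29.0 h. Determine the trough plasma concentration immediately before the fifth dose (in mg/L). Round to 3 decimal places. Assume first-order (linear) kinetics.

0.365 mg/L

C₀ per dose = Dose / Vd = 224 / 298 = 0.7517 mg/L
k = ln2 / t½ = 0.693147 / 18.1 = 0.03830 h⁻¹
Fraction remaining after one interval: r = e^(−kτ) = e^(−0.03830 × 29.0) = 0.3293
Before dose 5, 4 doses have been given (aged 1τ, 2τ, 3τ, 4τ).
C_trough = C₀ × (r + r² + … + r^4) = C₀ × r(1−r^4)/(1−r)
        = 0.7517 × 0.3293 × (1 − 0.01176) / (1 − 0.3293) = 0.3647 mg/L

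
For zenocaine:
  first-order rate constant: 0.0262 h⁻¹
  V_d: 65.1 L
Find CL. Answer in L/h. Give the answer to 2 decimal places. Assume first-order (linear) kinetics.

CL = k × Vd = 0.0262 × 65.1 = 1.706 L/h

1.71 L/h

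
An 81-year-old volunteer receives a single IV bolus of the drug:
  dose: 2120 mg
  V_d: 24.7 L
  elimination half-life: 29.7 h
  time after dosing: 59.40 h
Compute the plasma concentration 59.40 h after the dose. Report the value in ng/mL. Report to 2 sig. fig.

C₀ = Dose / Vd = 2120 / 24.7 = 85.83 mg/L
k = ln2 / t½ = 0.693147 / 29.7 = 0.02334 h⁻¹
t / t½ = 59.40 / 29.7 = 2 half-lives
C = C₀ × (1/2)^2 = 85.83 × 0.2500 = 21.46 mg/L
Convert: 21.46 mg/L × 1000 = 21460 ng/mL

21000 ng/mL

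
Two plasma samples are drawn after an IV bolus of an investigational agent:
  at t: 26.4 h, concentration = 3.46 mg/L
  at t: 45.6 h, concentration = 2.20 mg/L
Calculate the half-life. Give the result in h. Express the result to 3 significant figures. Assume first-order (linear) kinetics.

k = ln(C₁/C₂) / (t₂ − t₁) = ln(3.46/2.20) / (45.6 − 26.4)
  = 0.4528 / 19.20 = 0.02358 h⁻¹
t½ = ln2 / k = 0.693147 / 0.02358 = 29.40 h

29.4 h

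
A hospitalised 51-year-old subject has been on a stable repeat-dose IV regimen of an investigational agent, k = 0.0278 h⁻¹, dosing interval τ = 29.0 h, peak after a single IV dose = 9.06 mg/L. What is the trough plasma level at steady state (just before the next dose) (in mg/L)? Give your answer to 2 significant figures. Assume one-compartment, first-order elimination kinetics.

7.3 mg/L

e^(−kτ) = e^(−0.02780 × 29.0) = 0.4466
Accumulation ratio R = 1 / (1 − e^(−kτ)) = 1 / (1 − 0.4466) = 1.807
Steady-state trough = C₀ × R × e^(−kτ) = 9.06 × 1.807 × 0.4466 = 7.311 mg/L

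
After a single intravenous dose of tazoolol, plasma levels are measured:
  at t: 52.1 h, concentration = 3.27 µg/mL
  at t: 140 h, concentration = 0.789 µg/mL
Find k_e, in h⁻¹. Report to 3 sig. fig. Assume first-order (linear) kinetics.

k = ln(C₁/C₂) / (t₂ − t₁) = ln(3.27/0.789) / (140 − 52.1)
  = 1.422 / 87.90 = 0.01618 h⁻¹

0.0162 h⁻¹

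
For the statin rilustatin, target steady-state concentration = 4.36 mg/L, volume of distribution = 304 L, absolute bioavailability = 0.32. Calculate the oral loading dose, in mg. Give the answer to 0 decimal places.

LD = Css × Vd / F = 4.36 × 304 / 0.32 = 4142 mg

4142 mg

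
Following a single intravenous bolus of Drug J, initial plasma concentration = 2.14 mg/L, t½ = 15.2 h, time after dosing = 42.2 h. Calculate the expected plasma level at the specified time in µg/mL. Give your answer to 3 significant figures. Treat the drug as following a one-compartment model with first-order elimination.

0.312 µg/mL

k = ln2 / t½ = 0.693147 / 15.2 = 0.04560 h⁻¹
C = C₀ · e^(−k·t) = 2.140 × e^(−0.04560 × 42.2)
  = 2.140 × 0.1460 = 0.3124 mg/L
(0.3124 mg/L = 0.3124 µg/mL)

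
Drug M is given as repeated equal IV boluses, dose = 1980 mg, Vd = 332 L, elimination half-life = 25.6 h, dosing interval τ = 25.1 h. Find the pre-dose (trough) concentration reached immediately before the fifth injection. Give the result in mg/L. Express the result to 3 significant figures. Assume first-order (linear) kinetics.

C₀ per dose = Dose / Vd = 1980 / 332 = 5.964 mg/L
k = ln2 / t½ = 0.693147 / 25.6 = 0.02708 h⁻¹
Fraction remaining after one interval: r = e^(−kτ) = e^(−0.02708 × 25.1) = 0.5068
Before dose 5, 4 doses have been given (aged 1τ, 2τ, 3τ, 4τ).
C_trough = C₀ × (r + r² + … + r^4) = C₀ × r(1−r^4)/(1−r)
        = 5.964 × 0.5068 × (1 − 0.06597) / (1 − 0.5068) = 5.724 mg/L

5.72 mg/L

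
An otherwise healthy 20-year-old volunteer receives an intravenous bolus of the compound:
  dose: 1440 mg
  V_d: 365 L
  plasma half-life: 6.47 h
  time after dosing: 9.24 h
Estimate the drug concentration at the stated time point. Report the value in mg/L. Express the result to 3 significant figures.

1.47 mg/L

C₀ = Dose / Vd = 1440 / 365 = 3.945 mg/L
k = ln2 / t½ = 0.693147 / 6.47 = 0.1071 h⁻¹
C = C₀ · e^(−k·t) = 3.945 × e^(−0.1071 × 9.24)
  = 3.945 × 0.3717 = 1.466 mg/L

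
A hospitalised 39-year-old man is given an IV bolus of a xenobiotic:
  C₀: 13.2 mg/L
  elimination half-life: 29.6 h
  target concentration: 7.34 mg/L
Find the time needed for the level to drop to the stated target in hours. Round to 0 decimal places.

k = ln2 / t½ = 0.693147 / 29.6 = 0.02342 h⁻¹
t = ln(C₀ / C) / k = ln(13.20 / 7.34) / 0.02342
  = ln(1.798) / 0.02342 = 0.5867 / 0.02342 = 25.05 h

25 h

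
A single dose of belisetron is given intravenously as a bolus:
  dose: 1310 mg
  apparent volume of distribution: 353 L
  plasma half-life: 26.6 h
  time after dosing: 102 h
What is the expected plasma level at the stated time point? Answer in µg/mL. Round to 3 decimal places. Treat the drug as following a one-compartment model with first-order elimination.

C₀ = Dose / Vd = 1310 / 353 = 3.711 mg/L
k = ln2 / t½ = 0.693147 / 26.6 = 0.02606 h⁻¹
C = C₀ · e^(−k·t) = 3.711 × e^(−0.02606 × 102)
  = 3.711 × 0.07008 = 0.2601 mg/L
(0.2601 mg/L = 0.2601 µg/mL)

0.260 µg/mL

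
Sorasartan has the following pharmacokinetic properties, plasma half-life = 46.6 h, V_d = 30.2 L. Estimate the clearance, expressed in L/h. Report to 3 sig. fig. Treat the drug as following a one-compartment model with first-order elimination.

k = ln2 / t½ = 0.693147 / 46.6 = 0.01487 h⁻¹
CL = k × Vd = 0.01487 × 30.2 = 0.4491 L/h

0.449 L/h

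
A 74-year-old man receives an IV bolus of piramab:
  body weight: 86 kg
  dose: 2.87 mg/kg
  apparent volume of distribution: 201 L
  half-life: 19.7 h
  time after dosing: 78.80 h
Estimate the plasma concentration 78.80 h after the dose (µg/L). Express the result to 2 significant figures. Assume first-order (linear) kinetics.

77 µg/L

Total dose = 2.87 × 86 = 246.8 mg
C₀ = Dose / Vd = 246.8 / 201 = 1.228 mg/L
k = ln2 / t½ = 0.693147 / 19.7 = 0.03519 h⁻¹
t / t½ = 78.80 / 19.7 = 4 half-lives
C = C₀ × (1/2)^4 = 1.228 × 0.06250 = 0.07675 mg/L
Convert: 0.07675 mg/L × 1000 = 76.75 µg/L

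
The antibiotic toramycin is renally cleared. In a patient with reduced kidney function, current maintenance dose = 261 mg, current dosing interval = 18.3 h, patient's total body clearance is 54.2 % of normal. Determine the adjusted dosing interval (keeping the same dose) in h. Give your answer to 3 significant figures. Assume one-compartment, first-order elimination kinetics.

To keep the same average steady-state level, dosing rate must scale with clearance.
CL ratio = 54.2 / 100 = 0.5420
New interval (same dose) = 18.3 / 0.5420 = 33.76 h

33.8 h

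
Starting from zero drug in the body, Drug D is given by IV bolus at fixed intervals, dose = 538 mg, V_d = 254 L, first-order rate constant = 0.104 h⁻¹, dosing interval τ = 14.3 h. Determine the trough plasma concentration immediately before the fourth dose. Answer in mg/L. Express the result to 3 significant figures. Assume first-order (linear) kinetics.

0.611 mg/L

C₀ per dose = Dose / Vd = 538 / 254 = 2.118 mg/L
Fraction remaining after one interval: r = e^(−kτ) = e^(−0.1040 × 14.3) = 0.2260
Before dose 4, 3 doses have been given (aged 1τ, 2τ, 3τ).
C_trough = C₀ × (r + r² + … + r^3) = C₀ × r(1−r^3)/(1−r)
        = 2.118 × 0.2260 × (1 − 0.01154) / (1 − 0.2260) = 0.6113 mg/L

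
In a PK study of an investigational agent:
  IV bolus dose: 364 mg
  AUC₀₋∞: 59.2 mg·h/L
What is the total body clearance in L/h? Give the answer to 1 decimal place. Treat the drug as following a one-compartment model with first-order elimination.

CL = Dose / AUC = 364 / 59.2 = 6.149 L/h

6.1 L/h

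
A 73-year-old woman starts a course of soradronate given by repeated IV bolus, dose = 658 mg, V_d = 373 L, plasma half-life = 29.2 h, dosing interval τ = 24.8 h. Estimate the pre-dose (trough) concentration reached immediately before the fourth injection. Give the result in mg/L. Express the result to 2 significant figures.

1.8 mg/L

C₀ per dose = Dose / Vd = 658 / 373 = 1.764 mg/L
k = ln2 / t½ = 0.693147 / 29.2 = 0.02374 h⁻¹
Fraction remaining after one interval: r = e^(−kτ) = e^(−0.02374 × 24.8) = 0.5550
Before dose 4, 3 doses have been given (aged 1τ, 2τ, 3τ).
C_trough = C₀ × (r + r² + … + r^3) = C₀ × r(1−r^3)/(1−r)
        = 1.764 × 0.5550 × (1 − 0.1710) / (1 − 0.5550) = 1.824 mg/L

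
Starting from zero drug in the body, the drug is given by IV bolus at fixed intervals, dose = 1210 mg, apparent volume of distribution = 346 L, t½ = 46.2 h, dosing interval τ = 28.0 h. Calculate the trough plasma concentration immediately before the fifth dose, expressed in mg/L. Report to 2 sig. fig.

5.5 mg/L

C₀ per dose = Dose / Vd = 1210 / 346 = 3.497 mg/L
k = ln2 / t½ = 0.693147 / 46.2 = 0.01500 h⁻¹
Fraction remaining after one interval: r = e^(−kτ) = e^(−0.01500 × 28.0) = 0.6570
Before dose 5, 4 doses have been given (aged 1τ, 2τ, 3τ, 4τ).
C_trough = C₀ × (r + r² + … + r^4) = C₀ × r(1−r^4)/(1−r)
        = 3.497 × 0.6570 × (1 − 0.1863) / (1 − 0.6570) = 5.450 mg/L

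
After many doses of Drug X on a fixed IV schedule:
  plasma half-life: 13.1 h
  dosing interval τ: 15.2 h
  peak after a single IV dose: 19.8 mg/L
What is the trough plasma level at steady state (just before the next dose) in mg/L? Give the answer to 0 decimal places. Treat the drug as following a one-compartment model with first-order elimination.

k = ln2 / t½ = 0.693147 / 13.1 = 0.05291 h⁻¹
e^(−kτ) = e^(−0.05291 × 15.2) = 0.4474
Accumulation ratio R = 1 / (1 − e^(−kτ)) = 1 / (1 − 0.4474) = 1.810
Steady-state trough = C₀ × R × e^(−kτ) = 19.8 × 1.810 × 0.4474 = 16.03 mg/L

16 mg/L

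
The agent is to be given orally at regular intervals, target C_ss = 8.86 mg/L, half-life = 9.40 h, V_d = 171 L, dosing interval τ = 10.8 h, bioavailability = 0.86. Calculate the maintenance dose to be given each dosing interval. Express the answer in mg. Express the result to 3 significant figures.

k = ln2 / t½ = 0.693147 / 9.40 = 0.07374 h⁻¹
CL = k × Vd = 0.07374 × 171 = 12.61 L/h
At steady state, F × (Dose/τ) = Css × CL.
Dose = Css × CL × τ / F = 8.86 × 12.61 × 10.8 / 0.86 = 1403 mg

1400 mg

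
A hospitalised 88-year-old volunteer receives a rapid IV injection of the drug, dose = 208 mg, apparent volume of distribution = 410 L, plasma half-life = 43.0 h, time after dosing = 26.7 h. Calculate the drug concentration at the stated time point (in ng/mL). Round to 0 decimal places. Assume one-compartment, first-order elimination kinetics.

330 ng/mL

C₀ = Dose / Vd = 208.0 / 410 = 0.5073 mg/L
k = ln2 / t½ = 0.693147 / 43.0 = 0.01612 h⁻¹
C = C₀ · e^(−k·t) = 0.5073 × e^(−0.01612 × 26.7)
  = 0.5073 × 0.6502 = 0.3298 mg/L
Convert: 0.3298 mg/L × 1000 = 329.8 ng/mL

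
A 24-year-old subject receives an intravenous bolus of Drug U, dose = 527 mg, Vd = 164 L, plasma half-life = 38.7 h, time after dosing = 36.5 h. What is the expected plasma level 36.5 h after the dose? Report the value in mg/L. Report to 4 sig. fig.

C₀ = Dose / Vd = 527.0 / 164 = 3.213 mg/L
k = ln2 / t½ = 0.693147 / 38.7 = 0.01791 h⁻¹
C = C₀ · e^(−k·t) = 3.213 × e^(−0.01791 × 36.5)
  = 3.213 × 0.5201 = 1.671 mg/L

1.671 mg/L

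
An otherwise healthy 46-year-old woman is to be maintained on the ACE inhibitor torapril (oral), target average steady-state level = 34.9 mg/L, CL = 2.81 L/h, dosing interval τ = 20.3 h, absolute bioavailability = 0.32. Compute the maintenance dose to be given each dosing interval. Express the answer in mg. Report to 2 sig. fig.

At steady state, F × (Dose/τ) = Css × CL.
Dose = Css × CL × τ / F = 34.9 × 2.810 × 20.3 / 0.32 = 6221 mg

6200 mg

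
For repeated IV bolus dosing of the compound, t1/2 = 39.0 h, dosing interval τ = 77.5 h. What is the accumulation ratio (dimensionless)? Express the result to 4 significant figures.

k = ln2 / t½ = 0.693147 / 39.0 = 0.01777 h⁻¹
e^(−kτ) = e^(−0.01777 × 77.5) = 0.2523
Accumulation ratio R = 1 / (1 − e^(−kτ)) = 1 / (1 − 0.2523) = 1.337

1.337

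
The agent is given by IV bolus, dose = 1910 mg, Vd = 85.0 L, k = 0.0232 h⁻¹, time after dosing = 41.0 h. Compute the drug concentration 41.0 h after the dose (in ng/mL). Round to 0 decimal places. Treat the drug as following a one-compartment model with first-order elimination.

C₀ = Dose / Vd = 1910 / 85.0 = 22.47 mg/L
C = C₀ · e^(−k·t) = 22.47 × e^(−0.02320 × 41.0)
  = 22.47 × 0.3863 = 8.680 mg/L
Convert: 8.680 mg/L × 1000 = 8680 ng/mL

8680 ng/mL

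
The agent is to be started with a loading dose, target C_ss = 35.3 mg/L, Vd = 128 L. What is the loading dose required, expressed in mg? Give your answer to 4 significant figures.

LD = Css × Vd = 35.3 × 128 = 4518 mg

4518 mg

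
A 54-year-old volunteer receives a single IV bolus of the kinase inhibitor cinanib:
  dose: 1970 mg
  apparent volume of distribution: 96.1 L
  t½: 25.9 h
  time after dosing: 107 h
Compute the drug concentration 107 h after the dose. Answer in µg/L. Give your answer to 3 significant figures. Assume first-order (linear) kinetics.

C₀ = Dose / Vd = 1970 / 96.1 = 20.50 mg/L
k = ln2 / t½ = 0.693147 / 25.9 = 0.02676 h⁻¹
C = C₀ · e^(−k·t) = 20.50 × e^(−0.02676 × 107)
  = 20.50 × 0.05708 = 1.170 mg/L
Convert: 1.170 mg/L × 1000 = 1170 µg/L

1170 µg/L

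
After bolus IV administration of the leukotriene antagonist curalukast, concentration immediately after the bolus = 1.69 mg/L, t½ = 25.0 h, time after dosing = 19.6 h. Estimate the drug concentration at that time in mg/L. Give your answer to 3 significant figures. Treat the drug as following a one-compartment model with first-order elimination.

k = ln2 / t½ = 0.693147 / 25.0 = 0.02773 h⁻¹
C = C₀ · e^(−k·t) = 1.690 × e^(−0.02773 × 19.6)
  = 1.690 × 0.5807 = 0.9814 mg/L

0.981 mg/L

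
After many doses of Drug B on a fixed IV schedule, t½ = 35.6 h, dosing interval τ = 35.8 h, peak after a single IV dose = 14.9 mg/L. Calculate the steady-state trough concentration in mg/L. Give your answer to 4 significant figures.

14.78 mg/L

k = ln2 / t½ = 0.693147 / 35.6 = 0.01947 h⁻¹
e^(−kτ) = e^(−0.01947 × 35.8) = 0.4981
Accumulation ratio R = 1 / (1 − e^(−kτ)) = 1 / (1 − 0.4981) = 1.992
Steady-state trough = C₀ × R × e^(−kτ) = 14.9 × 1.992 × 0.4981 = 14.78 mg/L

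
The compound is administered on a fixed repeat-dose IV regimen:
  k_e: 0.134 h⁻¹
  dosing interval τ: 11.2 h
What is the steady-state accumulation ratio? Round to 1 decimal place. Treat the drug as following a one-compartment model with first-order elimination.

e^(−kτ) = e^(−0.1340 × 11.2) = 0.2230
Accumulation ratio R = 1 / (1 − e^(−kτ)) = 1 / (1 − 0.2230) = 1.287

1.3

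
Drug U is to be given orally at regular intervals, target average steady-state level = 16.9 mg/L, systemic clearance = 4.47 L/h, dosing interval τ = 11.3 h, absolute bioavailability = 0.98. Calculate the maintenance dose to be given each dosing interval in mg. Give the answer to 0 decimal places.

At steady state, F × (Dose/τ) = Css × CL.
Dose = Css × CL × τ / F = 16.9 × 4.470 × 11.3 / 0.98 = 871.1 mg

871 mg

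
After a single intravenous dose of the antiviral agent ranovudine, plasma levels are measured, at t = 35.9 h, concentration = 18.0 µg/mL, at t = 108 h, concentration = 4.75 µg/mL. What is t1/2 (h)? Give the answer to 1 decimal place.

37.5 h

k = ln(C₁/C₂) / (t₂ − t₁) = ln(18.0/4.75) / (108 − 35.9)
  = 1.332 / 72.10 = 0.01847 h⁻¹
t½ = ln2 / k = 0.693147 / 0.01847 = 37.53 h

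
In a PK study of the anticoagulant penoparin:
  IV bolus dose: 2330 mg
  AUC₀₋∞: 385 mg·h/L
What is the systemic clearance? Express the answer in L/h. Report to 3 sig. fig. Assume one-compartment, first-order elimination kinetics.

CL = Dose / AUC = 2330 / 385 = 6.052 L/h

6.05 L/h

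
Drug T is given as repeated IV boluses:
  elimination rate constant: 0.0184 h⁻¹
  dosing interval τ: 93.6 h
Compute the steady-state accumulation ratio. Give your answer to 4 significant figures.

1.218

e^(−kτ) = e^(−0.01840 × 93.6) = 0.1787
Accumulation ratio R = 1 / (1 − e^(−kτ)) = 1 / (1 − 0.1787) = 1.218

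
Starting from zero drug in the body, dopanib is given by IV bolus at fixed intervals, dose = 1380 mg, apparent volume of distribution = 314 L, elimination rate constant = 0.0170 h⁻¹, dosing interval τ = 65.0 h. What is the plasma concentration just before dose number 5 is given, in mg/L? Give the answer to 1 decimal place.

C₀ per dose = Dose / Vd = 1380 / 314 = 4.395 mg/L
Fraction remaining after one interval: r = e^(−kτ) = e^(−0.01700 × 65.0) = 0.3312
Before dose 5, 4 doses have been given (aged 1τ, 2τ, 3τ, 4τ).
C_trough = C₀ × (r + r² + … + r^4) = C₀ × r(1−r^4)/(1−r)
        = 4.395 × 0.3312 × (1 − 0.01203) / (1 − 0.3312) = 2.150 mg/L

2.2 mg/L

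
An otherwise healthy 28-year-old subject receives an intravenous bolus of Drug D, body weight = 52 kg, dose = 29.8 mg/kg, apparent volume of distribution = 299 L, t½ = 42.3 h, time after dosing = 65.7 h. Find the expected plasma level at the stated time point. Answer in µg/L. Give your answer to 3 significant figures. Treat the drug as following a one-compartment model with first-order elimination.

1770 µg/L

Total dose = 29.8 × 52 = 1550 mg
C₀ = Dose / Vd = 1550 / 299 = 5.184 mg/L
k = ln2 / t½ = 0.693147 / 42.3 = 0.01639 h⁻¹
C = C₀ · e^(−k·t) = 5.184 × e^(−0.01639 × 65.7)
  = 5.184 × 0.3407 = 1.766 mg/L
Convert: 1.766 mg/L × 1000 = 1766 µg/L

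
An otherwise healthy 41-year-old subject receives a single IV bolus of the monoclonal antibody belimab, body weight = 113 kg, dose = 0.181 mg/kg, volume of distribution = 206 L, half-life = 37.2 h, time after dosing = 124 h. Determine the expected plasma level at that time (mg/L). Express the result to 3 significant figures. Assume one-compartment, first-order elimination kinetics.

Total dose = 0.181 × 113 = 20.45 mg
C₀ = Dose / Vd = 20.45 / 206 = 0.09927 mg/L
k = ln2 / t½ = 0.693147 / 37.2 = 0.01863 h⁻¹
C = C₀ · e^(−k·t) = 0.09927 × e^(−0.01863 × 124)
  = 0.09927 × 0.09925 = 0.009853 mg/L

0.00985 mg/L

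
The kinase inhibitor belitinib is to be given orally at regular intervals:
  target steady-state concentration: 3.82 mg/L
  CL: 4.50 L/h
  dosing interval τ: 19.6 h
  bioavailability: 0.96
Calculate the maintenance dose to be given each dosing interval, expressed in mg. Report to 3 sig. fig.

At steady state, F × (Dose/τ) = Css × CL.
Dose = Css × CL × τ / F = 3.82 × 4.500 × 19.6 / 0.96 = 351.0 mg

351 mg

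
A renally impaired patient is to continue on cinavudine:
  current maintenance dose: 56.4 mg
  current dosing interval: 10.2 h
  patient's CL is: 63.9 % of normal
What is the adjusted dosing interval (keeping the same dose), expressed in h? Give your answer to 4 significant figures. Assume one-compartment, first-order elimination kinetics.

15.96 h

To keep the same average steady-state level, dosing rate must scale with clearance.
CL ratio = 63.9 / 100 = 0.6390
New interval (same dose) = 10.2 / 0.6390 = 15.96 h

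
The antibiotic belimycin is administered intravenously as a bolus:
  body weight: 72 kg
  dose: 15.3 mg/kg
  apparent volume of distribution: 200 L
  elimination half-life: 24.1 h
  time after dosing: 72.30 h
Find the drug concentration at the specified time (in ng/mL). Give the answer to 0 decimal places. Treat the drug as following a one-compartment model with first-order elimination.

689 ng/mL

Total dose = 15.3 × 72 = 1102 mg
C₀ = Dose / Vd = 1102 / 200 = 5.510 mg/L
k = ln2 / t½ = 0.693147 / 24.1 = 0.02876 h⁻¹
t / t½ = 72.30 / 24.1 = 3 half-lives
C = C₀ × (1/2)^3 = 5.510 × 0.1250 = 0.6888 mg/L
Convert: 0.6888 mg/L × 1000 = 688.8 ng/mL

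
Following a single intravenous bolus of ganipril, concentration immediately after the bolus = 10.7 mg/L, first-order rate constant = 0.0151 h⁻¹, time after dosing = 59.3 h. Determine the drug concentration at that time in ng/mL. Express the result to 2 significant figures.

C = C₀ · e^(−k·t) = 10.70 × e^(−0.01510 × 59.3)
  = 10.70 × 0.4084 = 4.370 mg/L
Convert: 4.370 mg/L × 1000 = 4370 ng/mL

4400 ng/mL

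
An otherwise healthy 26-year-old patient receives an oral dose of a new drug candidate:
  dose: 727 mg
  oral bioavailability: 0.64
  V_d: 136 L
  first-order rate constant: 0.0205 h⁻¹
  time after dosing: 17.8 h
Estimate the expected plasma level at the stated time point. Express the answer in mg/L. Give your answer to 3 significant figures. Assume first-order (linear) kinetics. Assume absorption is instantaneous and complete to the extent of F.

Amount reaching circulation = F × Dose = 0.64 × 727.0 = 465.3 mg
C₀ = F·Dose / Vd = 465.3 / 136 = 3.421 mg/L
C = C₀ · e^(−k·t) = 3.421 × e^(−0.02050 × 17.8)
  = 3.421 × 0.6943 = 2.375 mg/L

2.38 mg/L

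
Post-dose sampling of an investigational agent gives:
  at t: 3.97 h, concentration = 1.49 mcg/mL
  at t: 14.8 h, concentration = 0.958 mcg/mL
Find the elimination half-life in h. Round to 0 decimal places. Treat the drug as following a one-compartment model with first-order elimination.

17 h

k = ln(C₁/C₂) / (t₂ − t₁) = ln(1.49/0.958) / (14.8 − 3.97)
  = 0.4417 / 10.83 = 0.04078 h⁻¹
t½ = ln2 / k = 0.693147 / 0.04078 = 17.00 h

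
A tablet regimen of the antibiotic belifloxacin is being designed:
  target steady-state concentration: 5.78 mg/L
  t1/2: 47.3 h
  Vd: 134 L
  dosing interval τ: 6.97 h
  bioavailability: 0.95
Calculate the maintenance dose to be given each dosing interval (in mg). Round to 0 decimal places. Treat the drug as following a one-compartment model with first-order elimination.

k = ln2 / t½ = 0.693147 / 47.3 = 0.01465 h⁻¹
CL = k × Vd = 0.01465 × 134 = 1.963 L/h
At steady state, F × (Dose/τ) = Css × CL.
Dose = Css × CL × τ / F = 5.78 × 1.963 × 6.97 / 0.95 = 83.24 mg

83 mg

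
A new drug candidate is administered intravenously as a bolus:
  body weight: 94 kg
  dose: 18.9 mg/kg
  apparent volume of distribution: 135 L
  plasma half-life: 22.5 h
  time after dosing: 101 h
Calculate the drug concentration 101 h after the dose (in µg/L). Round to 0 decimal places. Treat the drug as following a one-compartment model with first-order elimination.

Total dose = 18.9 × 94 = 1777 mg
C₀ = Dose / Vd = 1777 / 135 = 13.16 mg/L
k = ln2 / t½ = 0.693147 / 22.5 = 0.03081 h⁻¹
C = C₀ · e^(−k·t) = 13.16 × e^(−0.03081 × 101)
  = 13.16 × 0.04452 = 0.5859 mg/L
Convert: 0.5859 mg/L × 1000 = 585.9 µg/L

586 µg/L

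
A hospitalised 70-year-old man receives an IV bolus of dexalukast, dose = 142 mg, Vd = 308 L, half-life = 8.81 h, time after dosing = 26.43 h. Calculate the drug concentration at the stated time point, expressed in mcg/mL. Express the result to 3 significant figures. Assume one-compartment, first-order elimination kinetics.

0.0576 mcg/mL

C₀ = Dose / Vd = 142.0 / 308 = 0.4610 mg/L
k = ln2 / t½ = 0.693147 / 8.81 = 0.07868 h⁻¹
t / t½ = 26.43 / 8.81 = 3 half-lives
C = C₀ × (1/2)^3 = 0.4610 × 0.1250 = 0.05763 mg/L
(0.05763 mg/L = 0.05763 mcg/mL)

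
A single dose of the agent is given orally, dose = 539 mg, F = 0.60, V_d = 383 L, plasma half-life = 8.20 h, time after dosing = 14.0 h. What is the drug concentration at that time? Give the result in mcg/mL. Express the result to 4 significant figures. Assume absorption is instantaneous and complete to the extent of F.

0.2586 mcg/mL

Amount reaching circulation = F × Dose = 0.60 × 539.0 = 323.4 mg
C₀ = F·Dose / Vd = 323.4 / 383 = 0.8444 mg/L
k = ln2 / t½ = 0.693147 / 8.20 = 0.08453 h⁻¹
C = C₀ · e^(−k·t) = 0.8444 × e^(−0.08453 × 14.0)
  = 0.8444 × 0.3062 = 0.2586 mg/L
(0.2586 mg/L = 0.2586 mcg/mL)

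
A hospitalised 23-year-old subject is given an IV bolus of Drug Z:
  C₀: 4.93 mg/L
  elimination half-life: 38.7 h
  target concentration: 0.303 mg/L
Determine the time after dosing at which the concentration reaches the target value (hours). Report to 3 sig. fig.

156 h

k = ln2 / t½ = 0.693147 / 38.7 = 0.01791 h⁻¹
t = ln(C₀ / C) / k = ln(4.930 / 0.303) / 0.01791
  = ln(16.27) / 0.01791 = 2.789 / 0.01791 = 155.7 h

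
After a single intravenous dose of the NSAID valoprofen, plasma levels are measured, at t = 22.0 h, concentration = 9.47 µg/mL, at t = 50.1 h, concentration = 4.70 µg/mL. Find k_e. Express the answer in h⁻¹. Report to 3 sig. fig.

k = ln(C₁/C₂) / (t₂ − t₁) = ln(9.47/4.70) / (50.1 − 22.0)
  = 0.7006 / 28.10 = 0.02493 h⁻¹

0.0249 h⁻¹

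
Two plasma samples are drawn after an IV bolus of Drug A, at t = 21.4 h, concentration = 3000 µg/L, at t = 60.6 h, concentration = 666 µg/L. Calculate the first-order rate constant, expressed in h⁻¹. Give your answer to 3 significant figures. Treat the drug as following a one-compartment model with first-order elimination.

0.0384 h⁻¹

k = ln(C₁/C₂) / (t₂ − t₁) = ln(3000/666) / (60.6 − 21.4)
  = 1.505 / 39.20 = 0.03839 h⁻¹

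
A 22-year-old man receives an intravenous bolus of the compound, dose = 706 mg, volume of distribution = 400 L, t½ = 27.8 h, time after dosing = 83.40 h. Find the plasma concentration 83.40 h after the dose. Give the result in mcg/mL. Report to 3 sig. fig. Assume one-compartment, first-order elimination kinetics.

C₀ = Dose / Vd = 706.0 / 400 = 1.765 mg/L
k = ln2 / t½ = 0.693147 / 27.8 = 0.02493 h⁻¹
t / t½ = 83.40 / 27.8 = 3 half-lives
C = C₀ × (1/2)^3 = 1.765 × 0.1250 = 0.2206 mg/L
(0.2206 mg/L = 0.2206 mcg/mL)

0.221 mcg/mL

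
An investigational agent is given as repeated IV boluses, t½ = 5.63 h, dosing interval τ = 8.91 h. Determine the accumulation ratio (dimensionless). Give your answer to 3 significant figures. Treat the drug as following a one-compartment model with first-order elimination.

1.50

k = ln2 / t½ = 0.693147 / 5.63 = 0.1231 h⁻¹
e^(−kτ) = e^(−0.1231 × 8.91) = 0.3339
Accumulation ratio R = 1 / (1 − e^(−kτ)) = 1 / (1 − 0.3339) = 1.501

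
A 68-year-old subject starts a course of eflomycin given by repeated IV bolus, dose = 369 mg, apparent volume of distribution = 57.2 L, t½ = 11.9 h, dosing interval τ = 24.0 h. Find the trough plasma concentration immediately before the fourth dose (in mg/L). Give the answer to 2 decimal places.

C₀ per dose = Dose / Vd = 369 / 57.2 = 6.451 mg/L
k = ln2 / t½ = 0.693147 / 11.9 = 0.05825 h⁻¹
Fraction remaining after one interval: r = e^(−kτ) = e^(−0.05825 × 24.0) = 0.2471
Before dose 4, 3 doses have been given (aged 1τ, 2τ, 3τ).
C_trough = C₀ × (r + r² + … + r^3) = C₀ × r(1−r^3)/(1−r)
        = 6.451 × 0.2471 × (1 − 0.01509) / (1 − 0.2471) = 2.085 mg/L

2.09 mg/L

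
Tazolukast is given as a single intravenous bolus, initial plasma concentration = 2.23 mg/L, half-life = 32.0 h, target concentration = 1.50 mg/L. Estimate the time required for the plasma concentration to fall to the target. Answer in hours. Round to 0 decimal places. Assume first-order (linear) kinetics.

18 h

k = ln2 / t½ = 0.693147 / 32.0 = 0.02166 h⁻¹
t = ln(C₀ / C) / k = ln(2.230 / 1.50) / 0.02166
  = ln(1.487) / 0.02166 = 0.3968 / 0.02166 = 18.32 h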